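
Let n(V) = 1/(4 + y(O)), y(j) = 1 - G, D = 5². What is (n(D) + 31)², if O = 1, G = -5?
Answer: 96721/100 ≈ 967.21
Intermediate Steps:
D = 25
y(j) = 6 (y(j) = 1 - 1*(-5) = 1 + 5 = 6)
n(V) = ⅒ (n(V) = 1/(4 + 6) = 1/10 = ⅒)
(n(D) + 31)² = (⅒ + 31)² = (311/10)² = 96721/100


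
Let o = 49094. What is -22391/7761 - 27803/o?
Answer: -1315042837/381018534 ≈ -3.4514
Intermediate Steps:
-22391/7761 - 27803/o = -22391/7761 - 27803/49094 = -1315042837/381018534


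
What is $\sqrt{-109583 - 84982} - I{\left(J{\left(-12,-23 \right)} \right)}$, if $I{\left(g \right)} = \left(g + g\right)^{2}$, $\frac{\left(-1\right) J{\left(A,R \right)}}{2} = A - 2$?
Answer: $-3136 + i \sqrt{194565} \approx -3136.0 + 441.1 i$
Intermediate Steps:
$J{\left(A,R \right)} = 4 - 2 A$ ($J{\left(A,R \right)} = - 2 \left(A - 2\right) = - 2 \left(-2 + A\right) = 4 - 2 A$)
$I{\left(g \right)} = 4 g^{2}$ ($I{\left(g \right)} = \left(2 g\right)^{2} = 4 g^{2}$)
$\sqrt{-109583 - 84982} - I{\left(J{\left(-12,-23 \right)} \right)} = \sqrt{-109583 - 84982} - 4 \left(4 - -24\right)^{2} = \sqrt{-194565} - 4 \left(4 + 24\right)^{2} = i \sqrt{194565} - 4 \cdot 28^{2} = i \sqrt{194565} - 4 \cdot 784 = i \sqrt{194565} - 3136 = -3136 + i \sqrt{194565}$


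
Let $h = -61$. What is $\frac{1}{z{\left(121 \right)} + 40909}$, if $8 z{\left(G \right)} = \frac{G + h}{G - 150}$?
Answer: $\frac{58}{2372707} \approx 2.4445 \cdot 10^{-5}$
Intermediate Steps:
$z{\left(G \right)} = \frac{-61 + G}{8 \left(-150 + G\right)}$ ($z{\left(G \right)} = \frac{\left(G - 61\right) \frac{1}{G - 150}}{8} = \frac{\left(-61 + G\right) \frac{1}{-150 + G}}{8} = \frac{\frac{1}{-150 + G} \left(-61 + G\right)}{8} = \frac{-61 + G}{8 \left(-150 + G\right)}$)
$\frac{1}{z{\left(121 \right)} + 40909} = \frac{1}{\frac{-61 + 121}{8 \left(-150 + 121\right)} + 40909} = \frac{1}{\frac{1}{8} \frac{1}{-29} \cdot 60 + 40909} = \frac{1}{\frac{1}{8} \left(- \frac{1}{29}\right) 60 + 40909} = \frac{1}{- \frac{15}{58} + 40909} = \frac{1}{\frac{2372707}{58}} = \frac{58}{2372707}$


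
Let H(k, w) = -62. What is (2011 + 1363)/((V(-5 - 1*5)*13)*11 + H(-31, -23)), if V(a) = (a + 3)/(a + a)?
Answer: -67480/239 ≈ -282.34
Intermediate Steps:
V(a) = (3 + a)/(2*a) (V(a) = (3 + a)/((2*a)) = (3 + a)*(1/(2*a)) = (3 + a)/(2*a))
(2011 + 1363)/((V(-5 - 1*5)*13)*11 + H(-31, -23)) = (2011 + 1363)/((((3 + (-5 - 1*5))/(2*(-5 - 1*5)))*13)*11 - 62) = 3374/((((3 + (-5 - 5))/(2*(-5 - 5)))*13)*11 - 62) = 3374/((((1/2)*(3 - 10)/(-10))*13)*11 - 62) = 3374/((((1/2)*(-1/10)*(-7))*13)*11 - 62) = 3374/(((7/20)*13)*11 - 62) = 3374/((91/20)*11 - 62) = 3374/(1001/20 - 62) = 3374/(-239/20) = 3374*(-20/239) = -67480/239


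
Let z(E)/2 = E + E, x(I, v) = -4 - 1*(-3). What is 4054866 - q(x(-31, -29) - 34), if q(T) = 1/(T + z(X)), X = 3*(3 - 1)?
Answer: 44603527/11 ≈ 4.0549e+6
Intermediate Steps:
x(I, v) = -1 (x(I, v) = -4 + 3 = -1)
X = 6 (X = 3*2 = 6)
z(E) = 4*E (z(E) = 2*(E + E) = 2*(2*E) = 4*E)
q(T) = 1/(24 + T) (q(T) = 1/(T + 4*6) = 1/(T + 24) = 1/(24 + T))
4054866 - q(x(-31, -29) - 34) = 4054866 - 1/(24 + (-1 - 34)) = 4054866 - 1/(24 - 35) = 4054866 - 1/(-11) = 4054866 - 1*(-1/11) = 4054866 + 1/11 = 44603527/11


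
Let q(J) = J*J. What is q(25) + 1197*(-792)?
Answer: -947399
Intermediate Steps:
q(J) = J²
q(25) + 1197*(-792) = 25² + 1197*(-792) = 625 - 948024 = -947399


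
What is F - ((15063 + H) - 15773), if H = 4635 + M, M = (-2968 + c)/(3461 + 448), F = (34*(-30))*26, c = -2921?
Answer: -39667872/1303 ≈ -30444.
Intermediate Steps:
F = -26520 (F = -1020*26 = -26520)
M = -1963/1303 (M = (-2968 - 2921)/(3461 + 448) = -5889/3909 = -5889*1/3909 = -1963/1303 ≈ -1.5065)
H = 6037442/1303 (H = 4635 - 1963/1303 = 6037442/1303 ≈ 4633.5)
F - ((15063 + H) - 15773) = -26520 - ((15063 + 6037442/1303) - 15773) = -26520 - (25664531/1303 - 15773) = -26520 - 1*5112312/1303 = -26520 - 5112312/1303 = -39667872/1303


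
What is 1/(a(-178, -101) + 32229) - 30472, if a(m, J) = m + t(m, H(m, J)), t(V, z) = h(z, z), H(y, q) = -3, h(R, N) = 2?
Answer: -976719015/32053 ≈ -30472.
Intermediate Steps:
t(V, z) = 2
a(m, J) = 2 + m (a(m, J) = m + 2 = 2 + m)
1/(a(-178, -101) + 32229) - 30472 = 1/((2 - 178) + 32229) - 30472 = 1/(-176 + 32229) - 30472 = 1/32053 - 30472 = -976719015/32053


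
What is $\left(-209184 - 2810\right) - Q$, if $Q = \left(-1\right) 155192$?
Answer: $-56802$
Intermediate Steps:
$Q = -155192$
$\left(-209184 - 2810\right) - Q = \left(-209184 - 2810\right) - -155192 = -211994 + 155192 = -56802$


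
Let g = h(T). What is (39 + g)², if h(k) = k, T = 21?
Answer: 3600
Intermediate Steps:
g = 21
(39 + g)² = (39 + 21)² = 60² = 3600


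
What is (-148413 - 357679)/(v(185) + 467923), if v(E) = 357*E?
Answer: -5501/5804 ≈ -0.94779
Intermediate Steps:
(-148413 - 357679)/(v(185) + 467923) = (-148413 - 357679)/(357*185 + 467923) = -506092/(66045 + 467923) = -506092/533968 = -506092*1/533968 = -5501/5804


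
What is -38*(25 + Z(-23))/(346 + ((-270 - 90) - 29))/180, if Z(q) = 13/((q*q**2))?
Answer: 2889539/23543145 ≈ 0.12273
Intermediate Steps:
Z(q) = 13/q**3 (Z(q) = 13/(q**3) = 13/q**3)
-38*(25 + Z(-23))/(346 + ((-270 - 90) - 29))/180 = -38*(25 + 13/(-23)**3)/(346 + ((-270 - 90) - 29))/180 = -38*(25 + 13*(-1/12167))/(346 + (-360 - 29))/180 = -38*(25 - 13/12167)/(346 - 389)/180 = -38*(304162/12167)/(-43)/180 = -38*(304162/12167)*(-1/43)/180 = -(-11558156)/(523181*180) = -38*(-152081/47086290) = 2889539/23543145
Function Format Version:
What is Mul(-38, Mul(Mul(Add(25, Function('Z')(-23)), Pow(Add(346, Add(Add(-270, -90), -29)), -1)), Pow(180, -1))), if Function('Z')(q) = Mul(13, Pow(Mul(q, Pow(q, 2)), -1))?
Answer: Rational(2889539, 23543145) ≈ 0.12273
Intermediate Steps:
Function('Z')(q) = Mul(13, Pow(q, -3)) (Function('Z')(q) = Mul(13, Pow(Pow(q, 3), -1)) = Mul(13, Pow(q, -3)))
Mul(-38, Mul(Mul(Add(25, Function('Z')(-23)), Pow(Add(346, Add(Add(-270, -90), -29)), -1)), Pow(180, -1))) = Mul(-38, Mul(Mul(Add(25, Mul(13, Pow(-23, -3))), Pow(Add(346, Add(Add(-270, -90), -29)), -1)), Pow(180, -1))) = Mul(-38, Mul(Mul(Add(25, Mul(13, Rational(-1, 12167))), Pow(Add(346, Add(-360, -29)), -1)), Rational(1, 180))) = Mul(-38, Mul(Mul(Add(25, Rational(-13, 12167)), Pow(Add(346, -389), -1)), Rational(1, 180))) = Mul(-38, Mul(Mul(Rational(304162, 12167), Pow(-43, -1)), Rational(1, 180))) = Mul(-38, Mul(Mul(Rational(304162, 12167), Rational(-1, 43)), Rational(1, 180))) = Mul(-38, Mul(Rational(-304162, 523181), Rational(1, 180))) = Mul(-38, Rational(-152081, 47086290)) = Rational(2889539, 23543145)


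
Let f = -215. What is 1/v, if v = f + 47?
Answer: -1/168 ≈ -0.0059524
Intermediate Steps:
v = -168 (v = -215 + 47 = -168)
1/v = 1/(-168) = -1/168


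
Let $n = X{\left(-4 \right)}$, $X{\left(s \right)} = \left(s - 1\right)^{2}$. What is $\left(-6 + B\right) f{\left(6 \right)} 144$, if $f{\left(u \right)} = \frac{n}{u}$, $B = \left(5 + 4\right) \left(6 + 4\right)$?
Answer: $50400$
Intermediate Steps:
$X{\left(s \right)} = \left(-1 + s\right)^{2}$
$B = 90$ ($B = 9 \cdot 10 = 90$)
$n = 25$ ($n = \left(-1 - 4\right)^{2} = \left(-5\right)^{2} = 25$)
$f{\left(u \right)} = \frac{25}{u}$
$\left(-6 + B\right) f{\left(6 \right)} 144 = \left(-6 + 90\right) \frac{25}{6} \cdot 144 = 84 \cdot 25 \cdot \frac{1}{6} \cdot 144 = 84 \cdot \frac{25}{6} \cdot 144 = 350 \cdot 144 = 50400$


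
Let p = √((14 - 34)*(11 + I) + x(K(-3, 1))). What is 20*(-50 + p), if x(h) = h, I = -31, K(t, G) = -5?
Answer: -1000 + 20*√395 ≈ -602.51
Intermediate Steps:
p = √395 (p = √((14 - 34)*(11 - 31) - 5) = √(-20*(-20) - 5) = √(400 - 5) = √395 ≈ 19.875)
20*(-50 + p) = 20*(-50 + √395) = -1000 + 20*√395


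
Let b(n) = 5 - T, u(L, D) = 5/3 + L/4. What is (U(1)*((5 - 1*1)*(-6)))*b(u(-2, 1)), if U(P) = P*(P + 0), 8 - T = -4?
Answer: 168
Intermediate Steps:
T = 12 (T = 8 - 1*(-4) = 8 + 4 = 12)
u(L, D) = 5/3 + L/4 (u(L, D) = 5*(1/3) + L*(1/4) = 5/3 + L/4)
b(n) = -7 (b(n) = 5 - 1*12 = 5 - 12 = -7)
U(P) = P**2 (U(P) = P*P = P**2)
(U(1)*((5 - 1*1)*(-6)))*b(u(-2, 1)) = (1**2*((5 - 1*1)*(-6)))*(-7) = (1*((5 - 1)*(-6)))*(-7) = (1*(4*(-6)))*(-7) = (1*(-24))*(-7) = -24*(-7) = 168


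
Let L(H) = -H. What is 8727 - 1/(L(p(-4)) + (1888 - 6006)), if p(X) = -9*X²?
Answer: 34681099/3974 ≈ 8727.0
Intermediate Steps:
8727 - 1/(L(p(-4)) + (1888 - 6006)) = 8727 - 1/(-(-9)*(-4)² + (1888 - 6006)) = 8727 - 1/(-(-9)*16 - 4118) = 8727 - 1/(-1*(-144) - 4118) = 8727 - 1/(144 - 4118) = 8727 - 1/(-3974) = 8727 - 1*(-1/3974) = 8727 + 1/3974 = 34681099/3974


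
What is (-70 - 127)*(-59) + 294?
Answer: 11917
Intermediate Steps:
(-70 - 127)*(-59) + 294 = -197*(-59) + 294 = 11623 + 294 = 11917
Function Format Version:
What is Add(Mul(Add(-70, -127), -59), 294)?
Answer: 11917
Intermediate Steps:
Add(Mul(Add(-70, -127), -59), 294) = Add(Mul(-197, -59), 294) = Add(11623, 294) = 11917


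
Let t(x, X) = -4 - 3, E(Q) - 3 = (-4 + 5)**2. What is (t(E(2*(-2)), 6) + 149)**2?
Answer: 20164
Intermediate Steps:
E(Q) = 4 (E(Q) = 3 + (-4 + 5)**2 = 3 + 1**2 = 3 + 1 = 4)
t(x, X) = -7
(t(E(2*(-2)), 6) + 149)**2 = (-7 + 149)**2 = 142**2 = 20164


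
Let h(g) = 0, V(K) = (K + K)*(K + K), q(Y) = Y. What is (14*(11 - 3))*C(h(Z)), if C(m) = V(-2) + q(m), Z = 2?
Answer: 1792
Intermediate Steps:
V(K) = 4*K**2 (V(K) = (2*K)*(2*K) = 4*K**2)
C(m) = 16 + m (C(m) = 4*(-2)**2 + m = 4*4 + m = 16 + m)
(14*(11 - 3))*C(h(Z)) = (14*(11 - 3))*(16 + 0) = (14*8)*16 = 112*16 = 1792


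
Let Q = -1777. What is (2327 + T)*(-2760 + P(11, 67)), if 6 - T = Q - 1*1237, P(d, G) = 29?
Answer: -14602657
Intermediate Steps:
T = 3020 (T = 6 - (-1777 - 1*1237) = 6 - (-1777 - 1237) = 6 - 1*(-3014) = 6 + 3014 = 3020)
(2327 + T)*(-2760 + P(11, 67)) = (2327 + 3020)*(-2760 + 29) = 5347*(-2731) = -14602657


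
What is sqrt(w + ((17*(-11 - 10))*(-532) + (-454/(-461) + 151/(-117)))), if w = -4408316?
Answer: 7*I*sqrt(27827997200029)/17979 ≈ 2053.9*I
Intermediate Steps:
sqrt(w + ((17*(-11 - 10))*(-532) + (-454/(-461) + 151/(-117)))) = sqrt(-4408316 + ((17*(-11 - 10))*(-532) + (-454/(-461) + 151/(-117)))) = sqrt(-4408316 + ((17*(-21))*(-532) + (-454*(-1/461) + 151*(-1/117)))) = sqrt(-4408316 + (-357*(-532) + (454/461 - 151/117))) = sqrt(-4408316 + (189924 - 16493/53937)) = sqrt(-4408316 + 10243914295/53937) = sqrt(-227527425797/53937) = 7*I*sqrt(27827997200029)/17979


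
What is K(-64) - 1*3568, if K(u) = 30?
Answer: -3538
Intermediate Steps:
K(-64) - 1*3568 = 30 - 1*3568 = 30 - 3568 = -3538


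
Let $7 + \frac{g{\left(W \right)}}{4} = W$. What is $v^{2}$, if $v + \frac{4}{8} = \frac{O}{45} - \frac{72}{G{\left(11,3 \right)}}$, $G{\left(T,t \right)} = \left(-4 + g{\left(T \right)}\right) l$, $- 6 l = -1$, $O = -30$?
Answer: $\frac{49729}{36} \approx 1381.4$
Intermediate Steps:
$g{\left(W \right)} = -28 + 4 W$
$l = \frac{1}{6}$ ($l = \left(- \frac{1}{6}\right) \left(-1\right) = \frac{1}{6} \approx 0.16667$)
$G{\left(T,t \right)} = - \frac{16}{3} + \frac{2 T}{3}$ ($G{\left(T,t \right)} = \left(-4 + \left(-28 + 4 T\right)\right) \frac{1}{6} = \left(-32 + 4 T\right) \frac{1}{6} = - \frac{16}{3} + \frac{2 T}{3}$)
$v = - \frac{223}{6}$ ($v = - \frac{1}{2} - \left(\frac{2}{3} + \frac{72}{- \frac{16}{3} + \frac{2}{3} \cdot 11}\right) = - \frac{1}{2} - \left(\frac{2}{3} + \frac{72}{- \frac{16}{3} + \frac{22}{3}}\right) = - \frac{1}{2} - \left(\frac{2}{3} + \frac{72}{2}\right) = - \frac{1}{2} - \frac{110}{3} = - \frac{223}{6} \approx -37.167$)
$v^{2} = \left(- \frac{223}{6}\right)^{2} = \frac{49729}{36}$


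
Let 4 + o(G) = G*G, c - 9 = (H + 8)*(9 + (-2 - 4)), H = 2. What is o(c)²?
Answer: 2301289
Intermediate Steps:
c = 39 (c = 9 + (2 + 8)*(9 + (-2 - 4)) = 9 + 10*(9 - 6) = 9 + 10*3 = 9 + 30 = 39)
o(G) = -4 + G² (o(G) = -4 + G*G = -4 + G²)
o(c)² = (-4 + 39²)² = (-4 + 1521)² = 1517² = 2301289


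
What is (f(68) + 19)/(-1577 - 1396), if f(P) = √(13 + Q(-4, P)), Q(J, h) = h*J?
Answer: -19/2973 - I*√259/2973 ≈ -0.0063909 - 0.0054132*I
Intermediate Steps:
Q(J, h) = J*h
f(P) = √(13 - 4*P)
(f(68) + 19)/(-1577 - 1396) = (√(13 - 4*68) + 19)/(-1577 - 1396) = (√(13 - 272) + 19)/(-2973) = (√(-259) + 19)*(-1/2973) = (I*√259 + 19)*(-1/2973) = (19 + I*√259)*(-1/2973) = -19/2973 - I*√259/2973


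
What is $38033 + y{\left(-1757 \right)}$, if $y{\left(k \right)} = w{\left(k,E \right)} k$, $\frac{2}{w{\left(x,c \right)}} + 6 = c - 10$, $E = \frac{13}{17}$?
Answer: $\frac{1415755}{37} \approx 38264.0$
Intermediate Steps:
$E = \frac{13}{17}$ ($E = 13 \cdot \frac{1}{17} = \frac{13}{17} \approx 0.76471$)
$w{\left(x,c \right)} = \frac{2}{-16 + c}$ ($w{\left(x,c \right)} = \frac{2}{-6 + \left(c - 10\right)} = \frac{2}{-6 + \left(-10 + c\right)} = \frac{2}{-16 + c}$)
$y{\left(k \right)} = - \frac{34 k}{259}$ ($y{\left(k \right)} = \frac{2}{-16 + \frac{13}{17}} k = \frac{2}{- \frac{259}{17}} k = 2 \left(- \frac{17}{259}\right) k = - \frac{34 k}{259}$)
$38033 + y{\left(-1757 \right)} = 38033 - - \frac{8534}{37} = 38033 + \frac{8534}{37} = \frac{1415755}{37}$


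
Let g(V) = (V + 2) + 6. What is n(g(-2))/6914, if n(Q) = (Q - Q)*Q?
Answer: 0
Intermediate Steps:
g(V) = 8 + V (g(V) = (2 + V) + 6 = 8 + V)
n(Q) = 0 (n(Q) = 0*Q = 0)
n(g(-2))/6914 = 0/6914 = 0*(1/6914) = 0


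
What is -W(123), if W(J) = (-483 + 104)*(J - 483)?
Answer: -136440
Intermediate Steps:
W(J) = 183057 - 379*J (W(J) = -379*(-483 + J) = 183057 - 379*J)
-W(123) = -(183057 - 379*123) = -(183057 - 46617) = -1*136440 = -136440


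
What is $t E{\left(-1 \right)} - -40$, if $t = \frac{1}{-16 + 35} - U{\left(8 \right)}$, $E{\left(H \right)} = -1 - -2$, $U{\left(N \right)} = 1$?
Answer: $\frac{742}{19} \approx 39.053$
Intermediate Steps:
$E{\left(H \right)} = 1$ ($E{\left(H \right)} = -1 + 2 = 1$)
$t = - \frac{18}{19}$ ($t = \frac{1}{-16 + 35} - 1 = \frac{1}{19} - 1 = - \frac{18}{19} \approx -0.94737$)
$t E{\left(-1 \right)} - -40 = \left(- \frac{18}{19}\right) 1 - -40 = - \frac{18}{19} + \left(-29 + 69\right) = - \frac{18}{19} + 40 = \frac{742}{19}$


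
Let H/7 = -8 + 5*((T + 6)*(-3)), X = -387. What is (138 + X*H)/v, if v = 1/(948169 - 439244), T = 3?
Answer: 197221160625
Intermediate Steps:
H = -1001 (H = 7*(-8 + 5*((3 + 6)*(-3))) = 7*(-8 + 5*(9*(-3))) = 7*(-8 + 5*(-27)) = 7*(-8 - 135) = 7*(-143) = -1001)
v = 1/508925 ≈ 1.9649e-6
(138 + X*H)/v = (138 - 387*(-1001))/(1/508925) = (138 + 387387)*508925 = 387525*508925 = 197221160625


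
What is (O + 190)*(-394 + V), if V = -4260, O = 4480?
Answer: -21734180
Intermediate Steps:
(O + 190)*(-394 + V) = (4480 + 190)*(-394 - 4260) = 4670*(-4654) = -21734180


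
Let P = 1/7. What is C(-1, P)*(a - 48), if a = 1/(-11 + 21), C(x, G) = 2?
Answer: -479/5 ≈ -95.800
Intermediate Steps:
P = ⅐ ≈ 0.14286
a = ⅒ (a = 1/10 = ⅒ ≈ 0.10000)
C(-1, P)*(a - 48) = 2*(⅒ - 48) = 2*(-479/10) = -479/5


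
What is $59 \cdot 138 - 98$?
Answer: $8044$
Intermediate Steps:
$59 \cdot 138 - 98 = 8142 - 98 = 8044$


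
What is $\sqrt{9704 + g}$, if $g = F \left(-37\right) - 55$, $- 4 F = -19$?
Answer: $\frac{\sqrt{37893}}{2} \approx 97.331$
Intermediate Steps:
$F = \frac{19}{4}$ ($F = \left(- \frac{1}{4}\right) \left(-19\right) = \frac{19}{4} \approx 4.75$)
$g = - \frac{923}{4}$ ($g = \frac{19}{4} \left(-37\right) - 55 = - \frac{703}{4} - 55 = - \frac{923}{4} \approx -230.75$)
$\sqrt{9704 + g} = \sqrt{9704 - \frac{923}{4}} = \sqrt{\frac{37893}{4}} = \frac{\sqrt{37893}}{2}$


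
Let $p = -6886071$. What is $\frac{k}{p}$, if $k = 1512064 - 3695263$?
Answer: $\frac{727733}{2295357} \approx 0.31705$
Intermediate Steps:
$k = -2183199$
$\frac{k}{p} = - \frac{2183199}{-6886071} = \left(-2183199\right) \left(- \frac{1}{6886071}\right) = \frac{727733}{2295357}$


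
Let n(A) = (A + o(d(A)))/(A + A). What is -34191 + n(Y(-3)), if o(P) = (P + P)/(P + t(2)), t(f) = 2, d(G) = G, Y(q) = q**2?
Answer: -752189/22 ≈ -34190.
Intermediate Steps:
o(P) = 2*P/(2 + P) (o(P) = (P + P)/(P + 2) = (2*P)/(2 + P) = 2*P/(2 + P))
n(A) = (A + 2*A/(2 + A))/(2*A) (n(A) = (A + 2*A/(2 + A))/(A + A) = (A + 2*A/(2 + A))/((2*A)) = (A + 2*A/(2 + A))*(1/(2*A)) = (A + 2*A/(2 + A))/(2*A))
-34191 + n(Y(-3)) = -34191 + (4 + (-3)**2)/(2*(2 + (-3)**2)) = -34191 + (4 + 9)/(2*(2 + 9)) = -34191 + (1/2)*13/11 = -34191 + (1/2)*(1/11)*13 = -34191 + 13/22 = -752189/22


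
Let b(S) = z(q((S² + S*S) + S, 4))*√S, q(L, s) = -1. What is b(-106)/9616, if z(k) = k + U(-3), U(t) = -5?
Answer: -3*I*√106/4808 ≈ -0.0064241*I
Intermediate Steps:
z(k) = -5 + k (z(k) = k - 5 = -5 + k)
b(S) = -6*√S (b(S) = (-5 - 1)*√S = -6*√S)
b(-106)/9616 = -6*I*√106/9616 = -6*I*√106*(1/9616) = -3*I*√106/4808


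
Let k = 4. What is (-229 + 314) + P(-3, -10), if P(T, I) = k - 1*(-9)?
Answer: 98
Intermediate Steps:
P(T, I) = 13 (P(T, I) = 4 - 1*(-9) = 4 + 9 = 13)
(-229 + 314) + P(-3, -10) = (-229 + 314) + 13 = 85 + 13 = 98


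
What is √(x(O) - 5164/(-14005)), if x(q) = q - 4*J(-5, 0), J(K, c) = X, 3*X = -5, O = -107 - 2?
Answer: I*√179994066645/42015 ≈ 10.098*I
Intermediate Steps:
O = -109
X = -5/3 (X = (⅓)*(-5) = -5/3 ≈ -1.6667)
J(K, c) = -5/3
x(q) = 20/3 + q (x(q) = q - 4*(-5/3) = q + 20/3 = 20/3 + q)
√(x(O) - 5164/(-14005)) = √((20/3 - 109) - 5164/(-14005)) = √(-307/3 - 5164*(-1/14005)) = √(-307/3 + 5164/14005) = √(-4284043/42015) = I*√179994066645/42015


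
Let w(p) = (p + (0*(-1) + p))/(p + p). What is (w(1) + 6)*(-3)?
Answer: -21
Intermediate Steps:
w(p) = 1 (w(p) = (p + (0 + p))/((2*p)) = (p + p)*(1/(2*p)) = (2*p)*(1/(2*p)) = 1)
(w(1) + 6)*(-3) = (1 + 6)*(-3) = 7*(-3) = -21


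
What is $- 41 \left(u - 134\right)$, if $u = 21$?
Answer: $4633$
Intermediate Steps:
$- 41 \left(u - 134\right) = - 41 \left(21 - 134\right) = \left(-41\right) \left(-113\right) = 4633$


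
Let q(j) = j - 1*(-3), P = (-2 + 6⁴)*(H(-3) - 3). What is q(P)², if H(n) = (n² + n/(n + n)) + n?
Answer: 20539024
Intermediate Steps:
H(n) = ½ + n + n² (H(n) = (n² + n/((2*n))) + n = (n² + (1/(2*n))*n) + n = (n² + ½) + n = (½ + n²) + n = ½ + n + n²)
P = 4529 (P = (-2 + 6⁴)*((½ - 3 + (-3)²) - 3) = (-2 + 1296)*((½ - 3 + 9) - 3) = 1294*(13/2 - 3) = 1294*(7/2) = 4529)
q(j) = 3 + j (q(j) = j + 3 = 3 + j)
q(P)² = (3 + 4529)² = 4532² = 20539024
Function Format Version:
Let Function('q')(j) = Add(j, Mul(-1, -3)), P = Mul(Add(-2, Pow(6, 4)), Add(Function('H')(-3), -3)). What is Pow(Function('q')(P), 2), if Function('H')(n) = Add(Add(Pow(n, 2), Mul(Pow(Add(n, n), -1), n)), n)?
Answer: 20539024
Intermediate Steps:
Function('H')(n) = Add(Rational(1, 2), n, Pow(n, 2)) (Function('H')(n) = Add(Add(Pow(n, 2), Mul(Pow(Mul(2, n), -1), n)), n) = Add(Add(Pow(n, 2), Mul(Mul(Rational(1, 2), Pow(n, -1)), n)), n) = Add(Add(Pow(n, 2), Rational(1, 2)), n) = Add(Add(Rational(1, 2), Pow(n, 2)), n) = Add(Rational(1, 2), n, Pow(n, 2)))
P = 4529 (P = Mul(Add(-2, Pow(6, 4)), Add(Add(Rational(1, 2), -3, Pow(-3, 2)), -3)) = Mul(Add(-2, 1296), Add(Add(Rational(1, 2), -3, 9), -3)) = Mul(1294, Add(Rational(13, 2), -3)) = Mul(1294, Rational(7, 2)) = 4529)
Function('q')(j) = Add(3, j) (Function('q')(j) = Add(j, 3) = Add(3, j))
Pow(Function('q')(P), 2) = Pow(Add(3, 4529), 2) = Pow(4532, 2) = 20539024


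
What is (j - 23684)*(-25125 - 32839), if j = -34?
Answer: 1374790152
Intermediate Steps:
(j - 23684)*(-25125 - 32839) = (-34 - 23684)*(-25125 - 32839) = -23718*(-57964) = 1374790152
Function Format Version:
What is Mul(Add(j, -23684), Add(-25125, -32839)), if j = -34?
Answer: 1374790152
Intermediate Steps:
Mul(Add(j, -23684), Add(-25125, -32839)) = Mul(Add(-34, -23684), Add(-25125, -32839)) = Mul(-23718, -57964) = 1374790152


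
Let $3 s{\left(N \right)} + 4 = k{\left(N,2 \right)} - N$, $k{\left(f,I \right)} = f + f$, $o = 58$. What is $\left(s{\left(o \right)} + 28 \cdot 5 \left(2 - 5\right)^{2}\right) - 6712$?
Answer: $-5434$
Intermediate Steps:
$k{\left(f,I \right)} = 2 f$
$s{\left(N \right)} = - \frac{4}{3} + \frac{N}{3}$ ($s{\left(N \right)} = - \frac{4}{3} + \frac{2 N - N}{3} = - \frac{4}{3} + \frac{N}{3}$)
$\left(s{\left(o \right)} + 28 \cdot 5 \left(2 - 5\right)^{2}\right) - 6712 = \left(\left(- \frac{4}{3} + \frac{1}{3} \cdot 58\right) + 28 \cdot 5 \left(2 - 5\right)^{2}\right) - 6712 = \left(\left(- \frac{4}{3} + \frac{58}{3}\right) + 140 \left(-3\right)^{2}\right) - 6712 = \left(18 + 140 \cdot 9\right) - 6712 = \left(18 + 1260\right) - 6712 = 1278 - 6712 = -5434$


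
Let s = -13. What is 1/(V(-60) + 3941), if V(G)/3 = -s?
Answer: 1/3980 ≈ 0.00025126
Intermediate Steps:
V(G) = 39 (V(G) = 3*(-1*(-13)) = 3*13 = 39)
1/(V(-60) + 3941) = 1/(39 + 3941) = 1/3980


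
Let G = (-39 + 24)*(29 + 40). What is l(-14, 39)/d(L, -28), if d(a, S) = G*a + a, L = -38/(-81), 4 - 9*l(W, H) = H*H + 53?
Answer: 7065/19646 ≈ 0.35962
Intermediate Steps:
l(W, H) = -49/9 - H²/9 (l(W, H) = 4/9 - (H*H + 53)/9 = 4/9 - (H² + 53)/9 = 4/9 - (53 + H²)/9 = 4/9 + (-53/9 - H²/9) = -49/9 - H²/9)
L = 38/81 (L = -38*(-1/81) = 38/81 ≈ 0.46914)
G = -1035 (G = -15*69 = -1035)
d(a, S) = -1034*a (d(a, S) = -1035*a + a = -1034*a)
l(-14, 39)/d(L, -28) = (-49/9 - ⅑*39²)/((-1034*38/81)) = (-49/9 - ⅑*1521)/(-39292/81) = (-49/9 - 169)*(-81/39292) = -1570/9*(-81/39292) = 7065/19646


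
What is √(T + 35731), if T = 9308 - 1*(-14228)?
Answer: √59267 ≈ 243.45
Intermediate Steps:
T = 23536 (T = 9308 + 14228 = 23536)
√(T + 35731) = √(23536 + 35731) = √59267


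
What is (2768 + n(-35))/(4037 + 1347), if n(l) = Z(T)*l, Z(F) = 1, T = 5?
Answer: 2733/5384 ≈ 0.50762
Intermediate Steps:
n(l) = l (n(l) = 1*l = l)
(2768 + n(-35))/(4037 + 1347) = (2768 - 35)/(4037 + 1347) = 2733/5384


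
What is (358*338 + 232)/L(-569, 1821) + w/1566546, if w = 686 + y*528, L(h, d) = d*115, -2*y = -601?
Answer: 37215341851/54676371765 ≈ 0.68065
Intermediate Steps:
y = 601/2 (y = -½*(-601) = 601/2 ≈ 300.50)
L(h, d) = 115*d
w = 159350 (w = 686 + (601/2)*528 = 686 + 158664 = 159350)
(358*338 + 232)/L(-569, 1821) + w/1566546 = (358*338 + 232)/((115*1821)) + 159350/1566546 = (121004 + 232)/209415 + 159350*(1/1566546) = 121236*(1/209415) + 79675/783273 = 40412/69805 + 79675/783273 = 37215341851/54676371765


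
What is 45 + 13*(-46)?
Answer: -553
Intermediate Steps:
45 + 13*(-46) = 45 - 598 = -553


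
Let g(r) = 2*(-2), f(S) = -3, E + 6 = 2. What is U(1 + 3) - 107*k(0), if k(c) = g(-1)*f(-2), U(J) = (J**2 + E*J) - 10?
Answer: -1294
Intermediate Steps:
E = -4 (E = -6 + 2 = -4)
g(r) = -4
U(J) = -10 + J**2 - 4*J (U(J) = (J**2 - 4*J) - 10 = -10 + J**2 - 4*J)
k(c) = 12 (k(c) = -4*(-3) = 12)
U(1 + 3) - 107*k(0) = (-10 + (1 + 3)**2 - 4*(1 + 3)) - 107*12 = (-10 + 4**2 - 4*4) - 1284 = (-10 + 16 - 16) - 1284 = -10 - 1284 = -1294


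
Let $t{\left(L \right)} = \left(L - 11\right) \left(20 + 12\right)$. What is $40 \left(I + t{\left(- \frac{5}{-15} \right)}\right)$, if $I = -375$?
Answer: $- \frac{85960}{3} \approx -28653.0$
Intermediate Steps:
$t{\left(L \right)} = -352 + 32 L$ ($t{\left(L \right)} = \left(-11 + L\right) 32 = -352 + 32 L$)
$40 \left(I + t{\left(- \frac{5}{-15} \right)}\right) = 40 \left(-375 - \left(352 - 32 \left(- \frac{5}{-15}\right)\right)\right) = 40 \left(-375 - \left(352 - 32 \left(\left(-5\right) \left(- \frac{1}{15}\right)\right)\right)\right) = 40 \left(-375 + \left(-352 + 32 \cdot \frac{1}{3}\right)\right) = 40 \left(-375 + \left(-352 + \frac{32}{3}\right)\right) = 40 \left(-375 - \frac{1024}{3}\right) = 40 \left(- \frac{2149}{3}\right) = - \frac{85960}{3}$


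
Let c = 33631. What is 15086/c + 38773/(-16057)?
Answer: -1061738861/540012967 ≈ -1.9661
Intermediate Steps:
15086/c + 38773/(-16057) = 15086/33631 + 38773/(-16057) = 15086*(1/33631) + 38773*(-1/16057) = 15086/33631 - 38773/16057 = -1061738861/540012967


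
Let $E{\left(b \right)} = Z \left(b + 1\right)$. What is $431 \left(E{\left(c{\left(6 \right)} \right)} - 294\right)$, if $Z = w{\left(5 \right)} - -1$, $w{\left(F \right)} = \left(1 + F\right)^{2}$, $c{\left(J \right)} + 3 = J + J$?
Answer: $32756$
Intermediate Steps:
$c{\left(J \right)} = -3 + 2 J$ ($c{\left(J \right)} = -3 + \left(J + J\right) = -3 + 2 J$)
$Z = 37$ ($Z = \left(1 + 5\right)^{2} - -1 = 6^{2} + 1 = 36 + 1 = 37$)
$E{\left(b \right)} = 37 + 37 b$ ($E{\left(b \right)} = 37 \left(b + 1\right) = 37 \left(1 + b\right) = 37 + 37 b$)
$431 \left(E{\left(c{\left(6 \right)} \right)} - 294\right) = 431 \left(\left(37 + 37 \left(-3 + 2 \cdot 6\right)\right) - 294\right) = 431 \left(\left(37 + 37 \left(-3 + 12\right)\right) - 294\right) = 431 \left(\left(37 + 37 \cdot 9\right) - 294\right) = 431 \left(\left(37 + 333\right) - 294\right) = 431 \left(370 - 294\right) = 431 \cdot 76 = 32756$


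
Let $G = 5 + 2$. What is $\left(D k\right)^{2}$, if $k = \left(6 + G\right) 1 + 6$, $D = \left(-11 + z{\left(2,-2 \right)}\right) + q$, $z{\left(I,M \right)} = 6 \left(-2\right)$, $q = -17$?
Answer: $577600$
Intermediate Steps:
$z{\left(I,M \right)} = -12$
$G = 7$
$D = -40$ ($D = \left(-11 - 12\right) - 17 = -23 - 17 = -40$)
$k = 19$ ($k = \left(6 + 7\right) 1 + 6 = 13 \cdot 1 + 6 = 13 + 6 = 19$)
$\left(D k\right)^{2} = \left(\left(-40\right) 19\right)^{2} = \left(-760\right)^{2} = 577600$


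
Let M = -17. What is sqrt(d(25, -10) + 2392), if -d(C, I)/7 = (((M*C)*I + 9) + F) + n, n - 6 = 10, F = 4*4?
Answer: I*sqrt(27645) ≈ 166.27*I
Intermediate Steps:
F = 16
n = 16 (n = 6 + 10 = 16)
d(C, I) = -287 + 119*C*I (d(C, I) = -7*((((-17*C)*I + 9) + 16) + 16) = -7*(((-17*C*I + 9) + 16) + 16) = -7*(((9 - 17*C*I) + 16) + 16) = -7*((25 - 17*C*I) + 16) = -7*(41 - 17*C*I) = -287 + 119*C*I)
sqrt(d(25, -10) + 2392) = sqrt((-287 + 119*25*(-10)) + 2392) = sqrt((-287 - 29750) + 2392) = sqrt(-30037 + 2392) = sqrt(-27645) = I*sqrt(27645)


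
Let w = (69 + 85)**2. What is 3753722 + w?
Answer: 3777438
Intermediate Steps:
w = 23716 (w = 154**2 = 23716)
3753722 + w = 3753722 + 23716 = 3777438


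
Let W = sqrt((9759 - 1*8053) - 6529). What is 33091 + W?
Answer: 33091 + I*sqrt(4823) ≈ 33091.0 + 69.448*I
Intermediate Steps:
W = I*sqrt(4823) (W = sqrt((9759 - 8053) - 6529) = sqrt(1706 - 6529) = sqrt(-4823) = I*sqrt(4823) ≈ 69.448*I)
33091 + W = 33091 + I*sqrt(4823)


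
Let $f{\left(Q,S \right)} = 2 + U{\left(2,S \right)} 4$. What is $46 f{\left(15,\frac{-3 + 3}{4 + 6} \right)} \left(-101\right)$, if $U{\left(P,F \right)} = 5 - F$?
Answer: $-102212$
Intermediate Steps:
$f{\left(Q,S \right)} = 22 - 4 S$ ($f{\left(Q,S \right)} = 2 + \left(5 - S\right) 4 = 2 - \left(-20 + 4 S\right) = 22 - 4 S$)
$46 f{\left(15,\frac{-3 + 3}{4 + 6} \right)} \left(-101\right) = 46 \left(22 - 4 \frac{-3 + 3}{4 + 6}\right) \left(-101\right) = 46 \left(22 - 4 \cdot \frac{0}{10}\right) \left(-101\right) = 46 \left(22 - 4 \cdot 0 \cdot \frac{1}{10}\right) \left(-101\right) = 46 \left(22 - 0\right) \left(-101\right) = 46 \left(22 + 0\right) \left(-101\right) = 46 \cdot 22 \left(-101\right) = 1012 \left(-101\right) = -102212$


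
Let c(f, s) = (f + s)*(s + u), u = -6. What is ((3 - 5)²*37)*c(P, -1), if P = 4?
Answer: -3108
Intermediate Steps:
c(f, s) = (-6 + s)*(f + s) (c(f, s) = (f + s)*(s - 6) = (f + s)*(-6 + s) = (-6 + s)*(f + s))
((3 - 5)²*37)*c(P, -1) = ((3 - 5)²*37)*((-1)² - 6*4 - 6*(-1) + 4*(-1)) = ((-2)²*37)*(1 - 24 + 6 - 4) = (4*37)*(-21) = 148*(-21) = -3108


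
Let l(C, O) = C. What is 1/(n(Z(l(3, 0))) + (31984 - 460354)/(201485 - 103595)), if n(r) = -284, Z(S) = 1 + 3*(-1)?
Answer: -3263/940971 ≈ -0.0034677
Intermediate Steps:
Z(S) = -2 (Z(S) = 1 - 3 = -2)
1/(n(Z(l(3, 0))) + (31984 - 460354)/(201485 - 103595)) = 1/(-284 + (31984 - 460354)/(201485 - 103595)) = 1/(-284 - 428370/97890) = 1/(-284 - 428370*1/97890) = 1/(-284 - 14279/3263) = 1/(-940971/3263) = -3263/940971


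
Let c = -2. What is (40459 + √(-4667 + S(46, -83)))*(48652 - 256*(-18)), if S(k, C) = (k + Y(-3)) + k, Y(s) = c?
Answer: 2154846340 + 53260*I*√4577 ≈ 2.1548e+9 + 3.6032e+6*I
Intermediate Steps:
Y(s) = -2
S(k, C) = -2 + 2*k (S(k, C) = (k - 2) + k = (-2 + k) + k = -2 + 2*k)
(40459 + √(-4667 + S(46, -83)))*(48652 - 256*(-18)) = (40459 + √(-4667 + (-2 + 2*46)))*(48652 - 256*(-18)) = (40459 + √(-4667 + (-2 + 92)))*(48652 + 4608) = (40459 + √(-4667 + 90))*53260 = (40459 + √(-4577))*53260 = (40459 + I*√4577)*53260 = 2154846340 + 53260*I*√4577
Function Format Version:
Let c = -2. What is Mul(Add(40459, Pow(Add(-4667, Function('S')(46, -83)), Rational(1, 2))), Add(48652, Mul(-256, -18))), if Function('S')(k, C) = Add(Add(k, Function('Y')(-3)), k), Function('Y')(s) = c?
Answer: Add(2154846340, Mul(53260, I, Pow(4577, Rational(1, 2)))) ≈ Add(2.1548e+9, Mul(3.6032e+6, I))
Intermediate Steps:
Function('Y')(s) = -2
Function('S')(k, C) = Add(-2, Mul(2, k)) (Function('S')(k, C) = Add(Add(k, -2), k) = Add(Add(-2, k), k) = Add(-2, Mul(2, k)))
Mul(Add(40459, Pow(Add(-4667, Function('S')(46, -83)), Rational(1, 2))), Add(48652, Mul(-256, -18))) = Mul(Add(40459, Pow(Add(-4667, Add(-2, Mul(2, 46))), Rational(1, 2))), Add(48652, Mul(-256, -18))) = Mul(Add(40459, Pow(Add(-4667, Add(-2, 92)), Rational(1, 2))), Add(48652, 4608)) = Mul(Add(40459, Pow(Add(-4667, 90), Rational(1, 2))), 53260) = Mul(Add(40459, Pow(-4577, Rational(1, 2))), 53260) = Mul(Add(40459, Mul(I, Pow(4577, Rational(1, 2)))), 53260) = Add(2154846340, Mul(53260, I, Pow(4577, Rational(1, 2))))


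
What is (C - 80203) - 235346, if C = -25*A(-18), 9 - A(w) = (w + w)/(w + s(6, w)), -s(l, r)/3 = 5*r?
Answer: -2210443/7 ≈ -3.1578e+5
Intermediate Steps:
s(l, r) = -15*r
A(w) = 64/7 (A(w) = 9 - (w + w)/(w - 15*w) = 9 - 2*w/((-14*w)) = 9 - 2*w*(-1/(14*w)) = 9 - 1*(-⅐) = 9 + ⅐ = 64/7)
C = -1600/7 (C = -25*64/7 = -1600/7 ≈ -228.57)
(C - 80203) - 235346 = (-1600/7 - 80203) - 235346 = -563021/7 - 235346 = -2210443/7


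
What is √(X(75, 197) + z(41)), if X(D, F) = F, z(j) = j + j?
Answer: 3*√31 ≈ 16.703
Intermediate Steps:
z(j) = 2*j
√(X(75, 197) + z(41)) = √(197 + 2*41) = √(197 + 82) = √279 = 3*√31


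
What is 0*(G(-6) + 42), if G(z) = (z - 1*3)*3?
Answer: 0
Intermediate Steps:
G(z) = -9 + 3*z (G(z) = (z - 3)*3 = (-3 + z)*3 = -9 + 3*z)
0*(G(-6) + 42) = 0*((-9 + 3*(-6)) + 42) = 0*((-9 - 18) + 42) = 0*(-27 + 42) = 0*15 = 0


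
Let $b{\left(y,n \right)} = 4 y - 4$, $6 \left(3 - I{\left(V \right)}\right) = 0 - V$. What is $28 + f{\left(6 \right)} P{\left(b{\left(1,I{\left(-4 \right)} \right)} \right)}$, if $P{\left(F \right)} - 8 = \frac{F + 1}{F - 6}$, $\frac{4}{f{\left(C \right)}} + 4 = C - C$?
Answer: $\frac{121}{6} \approx 20.167$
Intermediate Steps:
$I{\left(V \right)} = 3 + \frac{V}{6}$ ($I{\left(V \right)} = 3 - \frac{0 - V}{6} = 3 - \frac{\left(-1\right) V}{6} = 3 + \frac{V}{6}$)
$b{\left(y,n \right)} = -4 + 4 y$
$f{\left(C \right)} = -1$ ($f{\left(C \right)} = \frac{4}{-4 + \left(C - C\right)} = \frac{4}{-4 + 0} = \frac{4}{-4} = 4 \left(- \frac{1}{4}\right) = -1$)
$P{\left(F \right)} = 8 + \frac{1 + F}{-6 + F}$ ($P{\left(F \right)} = 8 + \frac{F + 1}{F - 6} = 8 + \frac{1 + F}{-6 + F}$)
$28 + f{\left(6 \right)} P{\left(b{\left(1,I{\left(-4 \right)} \right)} \right)} = 28 - \frac{-47 + 9 \left(-4 + 4 \cdot 1\right)}{-6 + \left(-4 + 4 \cdot 1\right)} = 28 - \frac{-47 + 9 \left(-4 + 4\right)}{-6 + \left(-4 + 4\right)} = 28 - \frac{-47 + 9 \cdot 0}{-6 + 0} = 28 - \frac{-47 + 0}{-6} = 28 - \left(- \frac{1}{6}\right) \left(-47\right) = 28 - \frac{47}{6} = \frac{121}{6}$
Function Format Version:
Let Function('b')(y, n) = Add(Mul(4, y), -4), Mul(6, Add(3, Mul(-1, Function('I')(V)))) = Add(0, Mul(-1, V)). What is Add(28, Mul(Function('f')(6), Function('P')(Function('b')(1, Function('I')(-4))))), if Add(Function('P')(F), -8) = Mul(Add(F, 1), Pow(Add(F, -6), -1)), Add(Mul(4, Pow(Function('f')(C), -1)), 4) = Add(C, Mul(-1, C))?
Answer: Rational(121, 6) ≈ 20.167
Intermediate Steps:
Function('I')(V) = Add(3, Mul(Rational(1, 6), V)) (Function('I')(V) = Add(3, Mul(Rational(-1, 6), Add(0, Mul(-1, V)))) = Add(3, Mul(Rational(-1, 6), Mul(-1, V))) = Add(3, Mul(Rational(1, 6), V)))
Function('b')(y, n) = Add(-4, Mul(4, y))
Function('f')(C) = -1 (Function('f')(C) = Mul(4, Pow(Add(-4, Add(C, Mul(-1, C))), -1)) = Mul(4, Pow(Add(-4, 0), -1)) = Mul(4, Pow(-4, -1)) = Mul(4, Rational(-1, 4)) = -1)
Function('P')(F) = Add(8, Mul(Pow(Add(-6, F), -1), Add(1, F))) (Function('P')(F) = Add(8, Mul(Add(F, 1), Pow(Add(F, -6), -1))) = Add(8, Mul(Add(1, F), Pow(Add(-6, F), -1))) = Add(8, Mul(Pow(Add(-6, F), -1), Add(1, F))))
Add(28, Mul(Function('f')(6), Function('P')(Function('b')(1, Function('I')(-4))))) = Add(28, Mul(-1, Mul(Pow(Add(-6, Add(-4, Mul(4, 1))), -1), Add(-47, Mul(9, Add(-4, Mul(4, 1))))))) = Add(28, Mul(-1, Mul(Pow(Add(-6, Add(-4, 4)), -1), Add(-47, Mul(9, Add(-4, 4)))))) = Add(28, Mul(-1, Mul(Pow(Add(-6, 0), -1), Add(-47, Mul(9, 0))))) = Add(28, Mul(-1, Mul(Pow(-6, -1), Add(-47, 0)))) = Add(28, Mul(-1, Mul(Rational(-1, 6), -47))) = Add(28, Mul(-1, Rational(47, 6))) = Add(28, Rational(-47, 6)) = Rational(121, 6)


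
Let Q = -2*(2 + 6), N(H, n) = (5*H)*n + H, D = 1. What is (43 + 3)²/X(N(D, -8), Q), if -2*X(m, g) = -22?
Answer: 2116/11 ≈ 192.36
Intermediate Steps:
N(H, n) = H + 5*H*n (N(H, n) = 5*H*n + H = H + 5*H*n)
Q = -16 (Q = -2*8 = -16)
X(m, g) = 11 (X(m, g) = -½*(-22) = 11)
(43 + 3)²/X(N(D, -8), Q) = (43 + 3)²/11 = 46²*(1/11) = 2116*(1/11) = 2116/11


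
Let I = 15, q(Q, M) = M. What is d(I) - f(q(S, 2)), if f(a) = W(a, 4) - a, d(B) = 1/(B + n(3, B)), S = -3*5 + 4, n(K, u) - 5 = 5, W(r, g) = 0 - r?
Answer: 101/25 ≈ 4.0400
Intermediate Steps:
W(r, g) = -r
n(K, u) = 10 (n(K, u) = 5 + 5 = 10)
S = -11 (S = -15 + 4 = -11)
d(B) = 1/(10 + B) (d(B) = 1/(B + 10) = 1/(10 + B))
f(a) = -2*a (f(a) = -a - a = -2*a)
d(I) - f(q(S, 2)) = 1/(10 + 15) - (-2)*2 = 1/25 - 1*(-4) = 1/25 + 4 = 101/25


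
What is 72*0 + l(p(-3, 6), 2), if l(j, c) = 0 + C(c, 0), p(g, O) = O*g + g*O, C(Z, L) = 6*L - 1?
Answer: -1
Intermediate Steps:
C(Z, L) = -1 + 6*L
p(g, O) = 2*O*g (p(g, O) = O*g + O*g = 2*O*g)
l(j, c) = -1 (l(j, c) = 0 + (-1 + 6*0) = 0 + (-1 + 0) = 0 - 1 = -1)
72*0 + l(p(-3, 6), 2) = 72*0 - 1 = 0 - 1 = -1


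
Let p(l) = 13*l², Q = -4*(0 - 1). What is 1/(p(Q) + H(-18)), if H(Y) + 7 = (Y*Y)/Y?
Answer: 1/183 ≈ 0.0054645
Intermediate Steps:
H(Y) = -7 + Y (H(Y) = -7 + (Y*Y)/Y = -7 + Y²/Y = -7 + Y)
Q = 4 (Q = -4*(-1) = 4)
1/(p(Q) + H(-18)) = 1/(13*4² + (-7 - 18)) = 1/(13*16 - 25) = 1/(208 - 25) = 1/183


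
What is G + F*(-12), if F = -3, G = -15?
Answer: 21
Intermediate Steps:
G + F*(-12) = -15 - 3*(-12) = -15 + 36 = 21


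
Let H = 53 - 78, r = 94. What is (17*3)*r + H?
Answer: 4769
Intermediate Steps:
H = -25
(17*3)*r + H = (17*3)*94 - 25 = 51*94 - 25 = 4794 - 25 = 4769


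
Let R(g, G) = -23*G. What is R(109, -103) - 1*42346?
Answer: -39977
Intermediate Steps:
R(109, -103) - 1*42346 = -23*(-103) - 1*42346 = 2369 - 42346 = -39977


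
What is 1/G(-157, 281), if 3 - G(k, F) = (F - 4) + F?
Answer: -1/555 ≈ -0.0018018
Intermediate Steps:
G(k, F) = 7 - 2*F (G(k, F) = 3 - ((F - 4) + F) = 3 - ((-4 + F) + F) = 3 - (-4 + 2*F) = 3 + (4 - 2*F) = 7 - 2*F)
1/G(-157, 281) = 1/(7 - 2*281) = 1/(7 - 562) = 1/(-555) = -1/555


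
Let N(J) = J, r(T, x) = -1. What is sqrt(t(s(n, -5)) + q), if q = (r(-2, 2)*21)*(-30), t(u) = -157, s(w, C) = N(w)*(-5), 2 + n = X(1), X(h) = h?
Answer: sqrt(473) ≈ 21.749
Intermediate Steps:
n = -1 (n = -2 + 1 = -1)
s(w, C) = -5*w (s(w, C) = w*(-5) = -5*w)
q = 630 (q = -1*21*(-30) = -21*(-30) = 630)
sqrt(t(s(n, -5)) + q) = sqrt(-157 + 630) = sqrt(473)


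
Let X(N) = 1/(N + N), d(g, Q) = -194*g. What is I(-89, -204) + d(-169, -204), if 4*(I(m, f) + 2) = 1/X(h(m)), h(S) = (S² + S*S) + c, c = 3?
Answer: 81413/2 ≈ 40707.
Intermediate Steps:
h(S) = 3 + 2*S² (h(S) = (S² + S*S) + 3 = (S² + S²) + 3 = 2*S² + 3 = 3 + 2*S²)
X(N) = 1/(2*N)
I(m, f) = -½ + m² (I(m, f) = -2 + 1/(4*((1/(2*(3 + 2*m²))))) = -2 + (6 + 4*m²)/4 = -2 + (3/2 + m²) = -½ + m²)
I(-89, -204) + d(-169, -204) = (-½ + (-89)²) - 194*(-169) = (-½ + 7921) + 32786 = 15841/2 + 32786 = 81413/2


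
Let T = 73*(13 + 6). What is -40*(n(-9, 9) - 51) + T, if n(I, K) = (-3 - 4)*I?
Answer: 907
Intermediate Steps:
n(I, K) = -7*I
T = 1387 (T = 73*19 = 1387)
-40*(n(-9, 9) - 51) + T = -40*(-7*(-9) - 51) + 1387 = -40*(63 - 51) + 1387 = -40*12 + 1387 = -480 + 1387 = 907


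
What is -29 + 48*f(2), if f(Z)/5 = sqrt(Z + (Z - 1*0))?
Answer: 451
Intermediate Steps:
f(Z) = 5*sqrt(2)*sqrt(Z) (f(Z) = 5*sqrt(Z + (Z - 1*0)) = 5*sqrt(Z + (Z + 0)) = 5*sqrt(Z + Z) = 5*sqrt(2*Z) = 5*(sqrt(2)*sqrt(Z)) = 5*sqrt(2)*sqrt(Z))
-29 + 48*f(2) = -29 + 48*(5*sqrt(2)*sqrt(2)) = -29 + 48*10 = -29 + 480 = 451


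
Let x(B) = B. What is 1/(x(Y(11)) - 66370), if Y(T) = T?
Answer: -1/66359 ≈ -1.5070e-5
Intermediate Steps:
1/(x(Y(11)) - 66370) = 1/(11 - 66370) = 1/(-66359) = -1/66359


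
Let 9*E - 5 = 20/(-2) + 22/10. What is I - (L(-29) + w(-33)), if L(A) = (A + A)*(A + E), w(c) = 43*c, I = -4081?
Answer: -196292/45 ≈ -4362.0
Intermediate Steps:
E = -14/45 (E = 5/9 + (20/(-2) + 22/10)/9 = 5/9 + (20*(-½) + 22*(⅒))/9 = 5/9 + (-10 + 11/5)/9 = 5/9 + (⅑)*(-39/5) = 5/9 - 13/15 = -14/45 ≈ -0.31111)
L(A) = 2*A*(-14/45 + A) (L(A) = (A + A)*(A - 14/45) = (2*A)*(-14/45 + A) = 2*A*(-14/45 + A))
I - (L(-29) + w(-33)) = -4081 - ((2/45)*(-29)*(-14 + 45*(-29)) + 43*(-33)) = -4081 - ((2/45)*(-29)*(-14 - 1305) - 1419) = -4081 - ((2/45)*(-29)*(-1319) - 1419) = -4081 - (76502/45 - 1419) = -4081 - 1*12647/45 = -4081 - 12647/45 = -196292/45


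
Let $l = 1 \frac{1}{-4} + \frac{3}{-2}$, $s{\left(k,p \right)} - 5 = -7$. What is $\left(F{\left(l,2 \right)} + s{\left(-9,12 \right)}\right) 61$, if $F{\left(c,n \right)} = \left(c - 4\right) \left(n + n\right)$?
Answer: $-1525$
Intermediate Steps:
$s{\left(k,p \right)} = -2$ ($s{\left(k,p \right)} = 5 - 7 = -2$)
$l = - \frac{7}{4}$ ($l = 1 \left(- \frac{1}{4}\right) + 3 \left(- \frac{1}{2}\right) = - \frac{1}{4} - \frac{3}{2} = - \frac{7}{4} \approx -1.75$)
$F{\left(c,n \right)} = 2 n \left(-4 + c\right)$ ($F{\left(c,n \right)} = \left(-4 + c\right) 2 n = 2 n \left(-4 + c\right)$)
$\left(F{\left(l,2 \right)} + s{\left(-9,12 \right)}\right) 61 = \left(2 \cdot 2 \left(-4 - \frac{7}{4}\right) - 2\right) 61 = \left(2 \cdot 2 \left(- \frac{23}{4}\right) - 2\right) 61 = \left(-23 - 2\right) 61 = \left(-25\right) 61 = -1525$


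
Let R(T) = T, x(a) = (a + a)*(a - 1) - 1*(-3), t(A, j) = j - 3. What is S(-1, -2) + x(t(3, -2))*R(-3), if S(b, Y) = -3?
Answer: -192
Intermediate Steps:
t(A, j) = -3 + j
x(a) = 3 + 2*a*(-1 + a) (x(a) = (2*a)*(-1 + a) + 3 = 2*a*(-1 + a) + 3 = 3 + 2*a*(-1 + a))
S(-1, -2) + x(t(3, -2))*R(-3) = -3 + (3 - 2*(-3 - 2) + 2*(-3 - 2)²)*(-3) = -3 + (3 - 2*(-5) + 2*(-5)²)*(-3) = -3 + (3 + 10 + 2*25)*(-3) = -3 + (3 + 10 + 50)*(-3) = -3 + 63*(-3) = -3 - 189 = -192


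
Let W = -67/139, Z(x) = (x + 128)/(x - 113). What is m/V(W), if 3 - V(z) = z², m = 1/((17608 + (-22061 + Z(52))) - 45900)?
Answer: -1178581/164256780962 ≈ -7.1752e-6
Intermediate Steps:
Z(x) = (128 + x)/(-113 + x)
W = -67/139 (W = -67*1/139 = -67/139 ≈ -0.48201)
m = -61/3071713 (m = 1/((17608 + (-22061 + (128 + 52)/(-113 + 52))) - 45900) = 1/((17608 + (-22061 + 180/(-61))) - 45900) = 1/((17608 + (-22061 - 1/61*180)) - 45900) = 1/((17608 + (-22061 - 180/61)) - 45900) = 1/((17608 - 1345901/61) - 45900) = 1/(-271813/61 - 45900) = 1/(-3071713/61) = -61/3071713 ≈ -1.9859e-5)
V(z) = 3 - z²
m/V(W) = -61/(3071713*(3 - (-67/139)²)) = -61/(3071713*(3 - 1*4489/19321)) = -61/(3071713*(3 - 4489/19321)) = -61/(3071713*53474/19321) = -61/3071713*19321/53474 = -1178581/164256780962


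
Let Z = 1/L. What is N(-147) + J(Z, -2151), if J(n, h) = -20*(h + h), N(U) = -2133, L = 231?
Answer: 83907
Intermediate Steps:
Z = 1/231 ≈ 0.0043290
J(n, h) = -40*h (J(n, h) = -20*2*h = -40*h)
N(-147) + J(Z, -2151) = -2133 - 40*(-2151) = -2133 + 86040 = 83907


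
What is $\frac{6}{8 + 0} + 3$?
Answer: $\frac{15}{4} \approx 3.75$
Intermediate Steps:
$\frac{6}{8 + 0} + 3 = \frac{6}{8} + 3 = 6 \cdot \frac{1}{8} + 3 = \frac{3}{4} + 3 = \frac{15}{4}$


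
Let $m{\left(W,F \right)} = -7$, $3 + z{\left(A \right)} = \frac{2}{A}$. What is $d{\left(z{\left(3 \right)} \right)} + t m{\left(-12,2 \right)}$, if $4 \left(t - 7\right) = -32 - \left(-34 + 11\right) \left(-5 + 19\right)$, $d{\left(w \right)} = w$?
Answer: $- \frac{3353}{6} \approx -558.83$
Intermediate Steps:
$z{\left(A \right)} = -3 + \frac{2}{A}$
$t = \frac{159}{2}$ ($t = 7 + \frac{-32 - \left(-34 + 11\right) \left(-5 + 19\right)}{4} = 7 + \frac{-32 - \left(-23\right) 14}{4} = 7 + \frac{-32 - -322}{4} = 7 + \frac{-32 + 322}{4} = 7 + \frac{1}{4} \cdot 290 = 7 + \frac{145}{2} = \frac{159}{2} \approx 79.5$)
$d{\left(z{\left(3 \right)} \right)} + t m{\left(-12,2 \right)} = \left(-3 + \frac{2}{3}\right) + \frac{159}{2} \left(-7\right) = \left(-3 + 2 \cdot \frac{1}{3}\right) - \frac{1113}{2} = \left(-3 + \frac{2}{3}\right) - \frac{1113}{2} = - \frac{7}{3} - \frac{1113}{2} = - \frac{3353}{6}$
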